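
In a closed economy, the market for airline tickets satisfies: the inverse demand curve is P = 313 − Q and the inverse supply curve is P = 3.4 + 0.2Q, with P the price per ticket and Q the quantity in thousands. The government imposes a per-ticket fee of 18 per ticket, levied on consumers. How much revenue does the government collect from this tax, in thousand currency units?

Tax revenue = 4374 thousand.

Inverting to Q(P) form: Qd = 313 − P; Qs = 5P − 17.
Without the tax, 313 − P = 5P − 17 gives 6P = 330, so P* = 55 and Q* = 258.
With the tax collected from consumers, demand (in seller-price terms) shifts: Qd = 313 − (P + 18).
New equilibrium: consumers pay 70, sellers receive 52, Q = 243. (Wedge: Pb − Ps = 18.)
Revenue = t · Q = 18 · 243 = 4374.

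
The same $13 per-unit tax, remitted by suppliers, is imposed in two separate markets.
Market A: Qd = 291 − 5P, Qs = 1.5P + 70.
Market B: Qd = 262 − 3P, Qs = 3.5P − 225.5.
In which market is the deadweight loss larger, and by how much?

Market A: pre-tax P* = $34, Q* = 121; post-tax Q = 106; deadweight loss = $97.5.
Market B: pre-tax P* = $75, Q* = 37; post-tax Q = 16; deadweight loss = $136.5.
Difference: $97.5 vs $136.5 → market B is larger by $39.

Market B, by $39.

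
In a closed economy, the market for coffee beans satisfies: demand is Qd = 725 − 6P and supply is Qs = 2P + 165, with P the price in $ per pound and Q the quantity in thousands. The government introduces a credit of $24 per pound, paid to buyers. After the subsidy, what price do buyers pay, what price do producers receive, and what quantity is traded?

Buyers pay $64; producers receive $88; quantity = 341.

Without the subsidy, 725 − 6P = 2P + 165 gives 8P = 560, so P* = $70 and Q* = 305.
With a per-unit subsidy paid to buyers, each effectively pays P − 24, so demand becomes Qd = 725 − 6(P − 24).
Solving gives Q = 341 with buyers paying $64 and producers receiving $88 (the $24 wedge).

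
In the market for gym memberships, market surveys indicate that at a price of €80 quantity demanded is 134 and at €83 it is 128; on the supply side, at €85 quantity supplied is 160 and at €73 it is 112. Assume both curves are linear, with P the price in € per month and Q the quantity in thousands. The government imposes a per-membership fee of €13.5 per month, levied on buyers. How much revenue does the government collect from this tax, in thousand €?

Tax revenue = €1593 thousand.

Demand slope: (128 − 134)/(83 − 80) = -2, so Qd = 294 − 2P.
Supply slope: (112 − 160)/(73 − 85) = 4, so Qs = 4P − 180.
Without the tax, 294 − 2P = 4P − 180 gives 6P = 474, so P* = €79 and Q* = 136.
With the tax collected from buyers, demand (in seller-price terms) shifts: Qd = 294 − 2(P + 13.5).
New equilibrium: buyers pay €88, sellers receive €74.5, Q = 118. (Wedge: Pb − Ps = 13.5.)
Revenue = t · Q = 13.5 · 118 = €1593.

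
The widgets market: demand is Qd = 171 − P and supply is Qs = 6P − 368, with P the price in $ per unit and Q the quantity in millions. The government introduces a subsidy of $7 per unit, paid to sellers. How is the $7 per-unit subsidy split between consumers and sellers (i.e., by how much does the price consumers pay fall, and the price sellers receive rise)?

Without the subsidy, 171 − P = 6P − 368 gives 7P = 539, so P* = $77 and Q* = 94.
With a per-unit subsidy paid to sellers, each receives P + 7 per unit sold, so supply becomes Qs = 6(P + 7) − 368.
Solving gives Q = 100 with consumers paying $71 and sellers receiving $78 (the $7 wedge).
Gain to consumers: $6; to sellers: $1. (They sum to $7.)

Consumers gain $6 per unit; sellers gain $1 per unit.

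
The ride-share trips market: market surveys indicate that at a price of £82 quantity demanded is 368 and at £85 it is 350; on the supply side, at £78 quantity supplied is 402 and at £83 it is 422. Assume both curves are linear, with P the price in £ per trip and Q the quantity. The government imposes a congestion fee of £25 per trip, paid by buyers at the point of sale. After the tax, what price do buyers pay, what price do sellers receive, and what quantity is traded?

Buyers pay £87; sellers receive £62; quantity = 338.

Demand slope: (350 − 368)/(85 − 82) = -6, so Qd = 860 − 6P.
Supply slope: (422 − 402)/(83 − 78) = 4, so Qs = 4P + 90.
Before the tax: set 860 − 6P = 4P + 90 → P* = £77, Q* = 398.
With the tax collected from buyers, demand (in seller-price terms) shifts: Qd = 860 − 6(P + 25).
New equilibrium: buyers pay £87, sellers receive £62, Q = 338. (Wedge: Pb − Ps = 25.)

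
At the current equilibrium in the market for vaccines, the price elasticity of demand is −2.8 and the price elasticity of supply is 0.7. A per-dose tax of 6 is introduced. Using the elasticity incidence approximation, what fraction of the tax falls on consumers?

Incidence ratio: consumers' share ≈ εs / (εs + |εd|) = 0.7 / (0.7 + 2.8) = 0.2.
Supply is the less elastic side, so consumers bear the smaller share.

Consumers' share ≈ 0.2.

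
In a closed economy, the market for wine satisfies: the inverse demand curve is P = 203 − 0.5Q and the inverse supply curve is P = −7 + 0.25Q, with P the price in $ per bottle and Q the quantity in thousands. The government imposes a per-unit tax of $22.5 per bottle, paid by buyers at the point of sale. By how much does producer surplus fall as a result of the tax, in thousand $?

Rewrite in direct form: Qd = 406 − 2P and Qs = 4P + 28.
Without the tax, 406 − 2P = 4P + 28 gives 6P = 378, so P* = $63 and Q* = 280.
With the tax collected from buyers, demand (in seller-price terms) shifts: Qd = 406 − 2(P + 22.5).
Solving gives Q = 250 with buyers paying $78 and suppliers receiving $55.5 (the $22.5 wedge).
ΔPS is the trapezoid between Q = 250 and Q = 280 of height $7.5: ½ · (280 + 250) · 7.5 = $1987.5.

Producer surplus falls by $1987.5 thousand.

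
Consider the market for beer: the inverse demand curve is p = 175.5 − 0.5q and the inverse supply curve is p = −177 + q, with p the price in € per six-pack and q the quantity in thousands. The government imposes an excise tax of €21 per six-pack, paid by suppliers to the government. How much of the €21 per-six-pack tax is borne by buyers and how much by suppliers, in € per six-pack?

Buyers bear €7 per six-pack; suppliers bear €14 per six-pack.

Inverting to q(p) form: qd = 351 − 2p; qs = p + 177.
Before the tax: set 351 − 2p = p + 177 → p* = €58, q* = 235.
With the tax collected from suppliers, supply shifts: qs = (p − 21) + 177.
New equilibrium: buyers pay €65, suppliers receive €44, q = 221. (Wedge: pb − ps = 21.)
Burden on buyers: €7; on suppliers: €14. (They sum to €21.)
The less price-elastic side of the market bears the larger share of a per-unit tax.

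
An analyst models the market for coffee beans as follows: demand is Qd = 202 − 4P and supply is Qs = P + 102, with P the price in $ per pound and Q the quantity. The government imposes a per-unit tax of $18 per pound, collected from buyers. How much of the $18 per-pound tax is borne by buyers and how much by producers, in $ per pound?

Before the tax: set 202 − 4P = P + 102 → P* = $20, Q* = 122.
With the tax collected from buyers, demand (in seller-price terms) shifts: Qd = 202 − 4(P + 18).
New equilibrium: buyers pay $23.6, producers receive $5.6, Q = 107.6. (Wedge: Pb − Ps = 18.)
Burden on buyers: $3.6; on producers: $14.4. (They sum to $18.)

Buyers bear $3.6 per pound; producers bear $14.4 per pound.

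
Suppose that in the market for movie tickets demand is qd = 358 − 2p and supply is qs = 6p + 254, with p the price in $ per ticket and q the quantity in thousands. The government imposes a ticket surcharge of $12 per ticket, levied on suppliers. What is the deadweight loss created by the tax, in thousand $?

Before the tax: set 358 − 2p = 6p + 254 → p* = $13, q* = 332.
With the tax collected from suppliers, supply shifts: qs = 6(p − 12) + 254.
New equilibrium: consumers pay $22, suppliers receive $10, q = 314. (Wedge: pb − ps = 12.)
Quantity falls by |ΔQ| = |332 − 314| = 18.
DWL = ½ · t · |ΔQ| = ½ · 12 · 18 = $108.

Deadweight loss = $108 thousand.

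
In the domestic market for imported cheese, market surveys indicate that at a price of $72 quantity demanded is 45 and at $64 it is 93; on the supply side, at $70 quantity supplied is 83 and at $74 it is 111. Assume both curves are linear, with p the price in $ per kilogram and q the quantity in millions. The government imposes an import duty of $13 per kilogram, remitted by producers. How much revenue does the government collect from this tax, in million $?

Demand slope: (93 − 45)/(64 − 72) = -6, so qd = 477 − 6p.
Supply slope: (111 − 83)/(74 − 70) = 7, so qs = 7p − 407.
Before the tax: set 477 − 6p = 7p − 407 → p* = $68, q* = 69.
With the tax collected from producers, supply shifts: qs = 7(p − 13) − 407.
New equilibrium: buyers pay $75, producers receive $62, q = 27. (Wedge: pb − ps = 13.)
Revenue = t · Q = 13 · 27 = $351.

Tax revenue = $351 million.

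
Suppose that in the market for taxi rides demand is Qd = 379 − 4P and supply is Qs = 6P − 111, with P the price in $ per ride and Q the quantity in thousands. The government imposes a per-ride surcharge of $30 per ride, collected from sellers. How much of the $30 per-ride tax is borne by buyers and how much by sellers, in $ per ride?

Buyers bear $18 per ride; sellers bear $12 per ride.

Before the tax: set 379 − 4P = 6P − 111 → P* = $49, Q* = 183.
With the tax collected from sellers, supply shifts: Qs = 6(P − 30) − 111.
Solving gives Q = 111 with buyers paying $67 and sellers receiving $37 (the $30 wedge).
Burden on buyers: $18; on sellers: $12. (They sum to $30.)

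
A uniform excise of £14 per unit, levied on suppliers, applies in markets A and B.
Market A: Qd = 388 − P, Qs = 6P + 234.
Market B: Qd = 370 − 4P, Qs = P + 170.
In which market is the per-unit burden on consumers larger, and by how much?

Market A: pre-tax P* = £22, Q* = 366; post-tax Q = 354; per-unit burden on consumers = £12.
Market B: pre-tax P* = £40, Q* = 210; post-tax Q = 198.8; per-unit burden on consumers = £2.8.
Difference: £12 vs £2.8 → market A is larger by £9.2.

Market A, by £9.2.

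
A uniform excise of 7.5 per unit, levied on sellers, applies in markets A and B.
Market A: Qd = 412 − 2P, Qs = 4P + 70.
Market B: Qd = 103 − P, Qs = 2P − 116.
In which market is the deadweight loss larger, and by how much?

Market A, by 18.75.

Market A: pre-tax P* = 57, Q* = 298; post-tax Q = 288; deadweight loss = 37.5.
Market B: pre-tax P* = 73, Q* = 30; post-tax Q = 25; deadweight loss = 18.75.
Difference: 37.5 vs 18.75 → market A is larger by 18.75.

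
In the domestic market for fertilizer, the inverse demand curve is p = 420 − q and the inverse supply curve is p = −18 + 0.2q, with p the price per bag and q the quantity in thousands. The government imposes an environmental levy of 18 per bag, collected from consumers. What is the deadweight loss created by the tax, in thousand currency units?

Deadweight loss = 135 thousand.

Rewrite in direct form: qd = 420 − p and qs = 5p + 90.
Without the tax, 420 − p = 5p + 90 gives 6p = 330, so p* = 55 and q* = 365.
With the tax collected from consumers, demand (in seller-price terms) shifts: qd = 420 − (p + 18).
New equilibrium: consumers pay 70, producers receive 52, q = 350. (Wedge: pb − ps = 18.)
Quantity falls by |ΔQ| = |365 − 350| = 15.
DWL = ½ · t · |ΔQ| = ½ · 18 · 15 = 135.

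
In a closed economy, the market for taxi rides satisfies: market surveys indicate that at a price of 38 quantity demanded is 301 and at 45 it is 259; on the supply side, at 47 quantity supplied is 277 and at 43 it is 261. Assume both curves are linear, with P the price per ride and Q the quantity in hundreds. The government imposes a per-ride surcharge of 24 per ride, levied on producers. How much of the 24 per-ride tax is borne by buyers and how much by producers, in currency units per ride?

Demand slope: (259 − 301)/(45 − 38) = -6, so Qd = 529 − 6P.
Supply slope: (261 − 277)/(43 − 47) = 4, so Qs = 4P + 89.
Without the tax, 529 − 6P = 4P + 89 gives 10P = 440, so P* = 44 and Q* = 265.
With the tax collected from producers, supply shifts: Qs = 4(P − 24) + 89.
Solving gives Q = 207.4 with buyers paying 53.6 and producers receiving 29.6 (the 24 wedge).
Burden on buyers: 9.6; on producers: 14.4. (They sum to 24.)
The less price-elastic side of the market bears the larger share of a per-unit tax.

Buyers bear 9.6 per ride; producers bear 14.4 per ride.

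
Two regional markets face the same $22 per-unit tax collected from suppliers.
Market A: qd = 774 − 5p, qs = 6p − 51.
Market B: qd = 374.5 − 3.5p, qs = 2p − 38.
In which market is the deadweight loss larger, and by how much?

Market A: pre-tax p* = $75, q* = 399; post-tax q = 339; deadweight loss = $660.
Market B: pre-tax p* = $75, q* = 112; post-tax q = 84; deadweight loss = $308.
Difference: $660 vs $308 → market A is larger by $352.

Market A, by $352.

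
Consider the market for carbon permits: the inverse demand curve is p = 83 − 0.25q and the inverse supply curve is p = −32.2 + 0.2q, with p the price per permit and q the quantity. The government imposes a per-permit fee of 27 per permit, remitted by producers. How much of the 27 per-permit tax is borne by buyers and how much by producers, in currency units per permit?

Buyers bear 15 per permit; producers bear 12 per permit.

Inverting to q(p) form: qd = 332 − 4p; qs = 5p + 161.
Before the tax: set 332 − 4p = 5p + 161 → p* = 19, q* = 256.
With the tax collected from producers, supply shifts: qs = 5(p − 27) + 161.
New equilibrium: buyers pay 34, producers receive 7, q = 196. (Wedge: pb − ps = 27.)
Burden on buyers: 15; on producers: 12. (They sum to 27.)
The less price-elastic side of the market bears the larger share of a per-unit tax.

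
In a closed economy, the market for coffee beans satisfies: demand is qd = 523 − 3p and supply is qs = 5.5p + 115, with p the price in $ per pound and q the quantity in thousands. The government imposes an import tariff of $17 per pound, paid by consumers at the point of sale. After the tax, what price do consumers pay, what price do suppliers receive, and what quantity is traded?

Without the tax, 523 − 3p = 5.5p + 115 gives 8.5p = 408, so p* = $48 and q* = 379.
With the tax collected from consumers, demand (in seller-price terms) shifts: qd = 523 − 3(p + 17).
New equilibrium: consumers pay $59, suppliers receive $42, q = 346. (Wedge: pb − ps = 17.)
The less price-elastic side of the market bears the larger share of a per-unit tax.

Consumers pay $59; suppliers receive $42; quantity = 346.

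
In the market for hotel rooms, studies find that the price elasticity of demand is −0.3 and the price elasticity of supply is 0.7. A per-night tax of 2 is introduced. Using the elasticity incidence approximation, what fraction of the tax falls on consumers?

Incidence ratio: consumers' share ≈ εs / (εs + |εd|) = 0.7 / (0.7 + 0.3) = 0.7.
Supply is the more elastic side, so consumers bear the larger share.

Consumers' share ≈ 0.7.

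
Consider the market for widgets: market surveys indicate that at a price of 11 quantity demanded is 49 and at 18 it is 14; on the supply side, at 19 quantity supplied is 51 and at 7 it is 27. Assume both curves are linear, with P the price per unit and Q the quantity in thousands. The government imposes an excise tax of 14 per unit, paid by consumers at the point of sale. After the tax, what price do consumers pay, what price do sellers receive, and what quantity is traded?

Consumers pay 17; sellers receive 3; quantity = 19.

Demand slope: (14 − 49)/(18 − 11) = -5, so Qd = 104 − 5P.
Supply slope: (27 − 51)/(7 − 19) = 2, so Qs = 2P + 13.
Without the tax, 104 − 5P = 2P + 13 gives 7P = 91, so P* = 13 and Q* = 39.
With the tax collected from consumers, demand (in seller-price terms) shifts: Qd = 104 − 5(P + 14).
New equilibrium: consumers pay 17, sellers receive 3, Q = 19. (Wedge: Pb − Ps = 14.)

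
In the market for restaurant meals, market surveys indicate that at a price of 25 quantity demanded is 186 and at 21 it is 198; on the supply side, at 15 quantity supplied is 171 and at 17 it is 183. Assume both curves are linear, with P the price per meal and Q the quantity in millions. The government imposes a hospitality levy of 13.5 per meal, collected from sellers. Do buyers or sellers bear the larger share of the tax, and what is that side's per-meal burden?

Buyers bear the larger share: 9 per meal.

Demand slope: (198 − 186)/(21 − 25) = -3, so Qd = 261 − 3P.
Supply slope: (183 − 171)/(17 − 15) = 6, so Qs = 6P + 81.
Without the tax, 261 − 3P = 6P + 81 gives 9P = 180, so P* = 20 and Q* = 201.
With the tax collected from sellers, supply shifts: Qs = 6(P − 13.5) + 81.
New equilibrium: buyers pay 29, sellers receive 15.5, Q = 174. (Wedge: Pb − Ps = 13.5.)
Per-meal burden: buyers 9, sellers 4.5.
Buyers take the larger share because demand is less price-elastic here (demand slope 3 vs supply slope 6).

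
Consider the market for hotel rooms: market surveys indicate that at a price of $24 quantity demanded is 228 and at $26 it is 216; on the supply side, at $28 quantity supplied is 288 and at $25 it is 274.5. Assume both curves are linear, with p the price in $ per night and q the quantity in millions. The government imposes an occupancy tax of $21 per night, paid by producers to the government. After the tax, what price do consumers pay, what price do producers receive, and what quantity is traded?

Consumers pay $29; producers receive $8; quantity = 198.

Demand slope: (216 − 228)/(26 − 24) = -6, so qd = 372 − 6p.
Supply slope: (274.5 − 288)/(25 − 28) = 4.5, so qs = 4.5p + 162.
Without the tax, 372 − 6p = 4.5p + 162 gives 10.5p = 210, so p* = $20 and q* = 252.
With the tax collected from producers, supply shifts: qs = 4.5(p − 21) + 162.
New equilibrium: consumers pay $29, producers receive $8, q = 198. (Wedge: pb − ps = 21.)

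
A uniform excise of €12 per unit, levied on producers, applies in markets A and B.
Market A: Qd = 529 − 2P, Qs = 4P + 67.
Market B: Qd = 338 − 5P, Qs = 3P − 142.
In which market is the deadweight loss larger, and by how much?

Market A: pre-tax P* = €77, Q* = 375; post-tax Q = 359; deadweight loss = €96.
Market B: pre-tax P* = €60, Q* = 38; post-tax Q = 15.5; deadweight loss = €135.
Difference: €96 vs €135 → market B is larger by €39.

Market B, by €39.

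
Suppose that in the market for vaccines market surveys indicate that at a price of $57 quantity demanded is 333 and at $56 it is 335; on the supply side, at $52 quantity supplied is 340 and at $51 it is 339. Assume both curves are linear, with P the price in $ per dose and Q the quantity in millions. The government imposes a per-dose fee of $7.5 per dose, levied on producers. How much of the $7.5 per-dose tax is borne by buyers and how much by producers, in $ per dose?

Buyers bear $2.5 per dose; producers bear $5 per dose.

Demand slope: (335 − 333)/(56 − 57) = -2, so Qd = 447 − 2P.
Supply slope: (339 − 340)/(51 − 52) = 1, so Qs = P + 288.
Before the tax: set 447 − 2P = P + 288 → P* = $53, Q* = 341.
With the tax collected from producers, supply shifts: Qs = (P − 7.5) + 288.
New equilibrium: buyers pay $55.5, producers receive $48, Q = 336. (Wedge: Pb − Ps = 7.5.)
Burden on buyers: $2.5; on producers: $5. (They sum to $7.5.)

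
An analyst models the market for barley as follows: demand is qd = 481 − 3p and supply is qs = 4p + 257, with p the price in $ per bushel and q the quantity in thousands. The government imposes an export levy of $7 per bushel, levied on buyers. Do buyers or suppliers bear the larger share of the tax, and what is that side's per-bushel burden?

Buyers bear the larger share: $4 per bushel.

Without the tax, 481 − 3p = 4p + 257 gives 7p = 224, so p* = $32 and q* = 385.
With the tax collected from buyers, demand (in seller-price terms) shifts: qd = 481 − 3(p + 7).
New equilibrium: buyers pay $36, suppliers receive $29, q = 373. (Wedge: pb − ps = 7.)
Per-bushel burden: buyers $4, suppliers $3.
Buyers take the larger share because demand is less price-elastic here (demand slope 3 vs supply slope 4).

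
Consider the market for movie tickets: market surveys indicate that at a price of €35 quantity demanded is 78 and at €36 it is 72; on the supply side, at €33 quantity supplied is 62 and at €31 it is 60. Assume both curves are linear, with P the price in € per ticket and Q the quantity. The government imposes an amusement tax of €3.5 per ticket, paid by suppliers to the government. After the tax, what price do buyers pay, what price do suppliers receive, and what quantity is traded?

Buyers pay €37.5; suppliers receive €34; quantity = 63.

Demand slope: (72 − 78)/(36 − 35) = -6, so Qd = 288 − 6P.
Supply slope: (60 − 62)/(31 − 33) = 1, so Qs = P + 29.
Before the tax: set 288 − 6P = P + 29 → P* = €37, Q* = 66.
With the tax collected from suppliers, supply shifts: Qs = (P − 3.5) + 29.
Solving gives Q = 63 with buyers paying €37.5 and suppliers receiving €34 (the €3.5 wedge).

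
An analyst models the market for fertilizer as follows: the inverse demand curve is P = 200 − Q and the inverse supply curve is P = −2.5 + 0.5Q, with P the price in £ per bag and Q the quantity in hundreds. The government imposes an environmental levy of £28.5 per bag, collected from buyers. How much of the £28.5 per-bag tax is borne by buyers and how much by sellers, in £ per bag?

Inverting to Q(P) form: Qd = 200 − P; Qs = 2P + 5.
Before the tax: set 200 − P = 2P + 5 → P* = £65, Q* = 135.
With the tax collected from buyers, demand (in seller-price terms) shifts: Qd = 200 − (P + 28.5).
New equilibrium: buyers pay £84, sellers receive £55.5, Q = 116. (Wedge: Pb − Ps = 28.5.)
Burden on buyers: £19; on sellers: £9.5. (They sum to £28.5.)

Buyers bear £19 per bag; sellers bear £9.5 per bag.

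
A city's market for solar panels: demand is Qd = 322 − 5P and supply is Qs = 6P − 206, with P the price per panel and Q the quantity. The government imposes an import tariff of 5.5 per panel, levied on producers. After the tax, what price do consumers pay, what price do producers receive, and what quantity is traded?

Before the tax: set 322 − 5P = 6P − 206 → P* = 48, Q* = 82.
With the tax collected from producers, supply shifts: Qs = 6(P − 5.5) − 206.
New equilibrium: consumers pay 51, producers receive 45.5, Q = 67. (Wedge: Pb − Ps = 5.5.)

Consumers pay 51; producers receive 45.5; quantity = 67.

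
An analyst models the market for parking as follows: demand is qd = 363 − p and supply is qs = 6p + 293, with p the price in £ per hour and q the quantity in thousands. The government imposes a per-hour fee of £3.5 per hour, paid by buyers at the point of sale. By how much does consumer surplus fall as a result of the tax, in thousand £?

Consumer surplus falls by £1054.5 thousand.

Without the tax, 363 − p = 6p + 293 gives 7p = 70, so p* = £10 and q* = 353.
With the tax collected from buyers, demand (in seller-price terms) shifts: qd = 363 − (p + 3.5).
Solving gives q = 350 with buyers paying £13 and producers receiving £9.5 (the £3.5 wedge).
ΔCS is the trapezoid between Q = 350 and Q = 353 of height £3: ½ · (353 + 350) · 3 = £1054.5.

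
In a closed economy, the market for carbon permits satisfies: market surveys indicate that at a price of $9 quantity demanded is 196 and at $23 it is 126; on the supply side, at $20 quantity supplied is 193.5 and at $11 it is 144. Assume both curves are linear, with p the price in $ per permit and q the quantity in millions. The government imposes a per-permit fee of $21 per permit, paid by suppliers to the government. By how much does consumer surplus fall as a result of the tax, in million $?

Consumer surplus falls by $1523.5 million.

Demand slope: (126 − 196)/(23 − 9) = -5, so qd = 241 − 5p.
Supply slope: (144 − 193.5)/(11 − 20) = 5.5, so qs = 5.5p + 83.5.
Without the tax, 241 − 5p = 5.5p + 83.5 gives 10.5p = 157.5, so p* = $15 and q* = 166.
With the tax collected from suppliers, supply shifts: qs = 5.5(p − 21) + 83.5.
Solving gives q = 111 with consumers paying $26 and suppliers receiving $5 (the $21 wedge).
ΔCS is the trapezoid between Q = 111 and Q = 166 of height $11: ½ · (166 + 111) · 11 = $1523.5.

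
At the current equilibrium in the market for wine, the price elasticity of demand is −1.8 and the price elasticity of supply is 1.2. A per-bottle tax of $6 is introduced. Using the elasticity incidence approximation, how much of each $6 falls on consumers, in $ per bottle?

Consumers bear ≈ $2.4 per bottle.

Incidence ratio: consumers' share ≈ εs / (εs + |εd|) = 1.2 / (1.2 + 1.8) = 0.4.
So consumers bear ≈ 0.4 × $6 = $2.4; producers bear $3.6.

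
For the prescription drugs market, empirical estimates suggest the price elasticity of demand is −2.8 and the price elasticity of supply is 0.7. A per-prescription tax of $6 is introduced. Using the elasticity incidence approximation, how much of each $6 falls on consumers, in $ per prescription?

Incidence ratio: consumers' share ≈ εs / (εs + |εd|) = 0.7 / (0.7 + 2.8) = 0.2.
So consumers bear ≈ 0.2 × $6 = $1.2; producers bear $4.8.

Consumers bear ≈ $1.2 per prescription.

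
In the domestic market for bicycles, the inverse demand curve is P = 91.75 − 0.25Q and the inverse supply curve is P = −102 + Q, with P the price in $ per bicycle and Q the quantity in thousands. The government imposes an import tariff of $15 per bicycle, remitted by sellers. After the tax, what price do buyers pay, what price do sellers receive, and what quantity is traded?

Inverting to Q(P) form: Qd = 367 − 4P; Qs = P + 102.
Without the tax, 367 − 4P = P + 102 gives 5P = 265, so P* = $53 and Q* = 155.
With the tax collected from sellers, supply shifts: Qs = (P − 15) + 102.
Solving gives Q = 143 with buyers paying $56 and sellers receiving $41 (the $15 wedge).
The less price-elastic side of the market bears the larger share of a per-unit tax.

Buyers pay $56; sellers receive $41; quantity = 143.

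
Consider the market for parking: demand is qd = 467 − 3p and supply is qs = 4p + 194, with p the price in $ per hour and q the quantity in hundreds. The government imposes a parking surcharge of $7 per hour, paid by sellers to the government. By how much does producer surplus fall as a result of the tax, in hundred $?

Before the tax: set 467 − 3p = 4p + 194 → p* = $39, q* = 350.
With the tax collected from sellers, supply shifts: qs = 4(p − 7) + 194.
Solving gives q = 338 with consumers paying $43 and sellers receiving $36 (the $7 wedge).
ΔPS is the trapezoid between Q = 338 and Q = 350 of height $3: ½ · (350 + 338) · 3 = $1032.

Producer surplus falls by $1032 hundred.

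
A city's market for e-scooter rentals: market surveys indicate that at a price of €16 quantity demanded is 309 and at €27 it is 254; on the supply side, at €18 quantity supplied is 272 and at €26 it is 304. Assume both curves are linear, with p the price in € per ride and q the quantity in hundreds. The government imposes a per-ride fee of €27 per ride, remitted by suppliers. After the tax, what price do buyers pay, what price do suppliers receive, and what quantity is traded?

Demand slope: (254 − 309)/(27 − 16) = -5, so qd = 389 − 5p.
Supply slope: (304 − 272)/(26 − 18) = 4, so qs = 4p + 200.
Before the tax: set 389 − 5p = 4p + 200 → p* = €21, q* = 284.
With the tax collected from suppliers, supply shifts: qs = 4(p − 27) + 200.
New equilibrium: buyers pay €33, suppliers receive €6, q = 224. (Wedge: pb − ps = 27.)

Buyers pay €33; suppliers receive €6; quantity = 224.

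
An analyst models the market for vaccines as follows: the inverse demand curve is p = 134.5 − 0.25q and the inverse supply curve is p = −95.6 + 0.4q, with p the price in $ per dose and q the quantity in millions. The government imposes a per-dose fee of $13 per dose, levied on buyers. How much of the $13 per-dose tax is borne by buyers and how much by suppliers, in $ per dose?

Buyers bear $5 per dose; suppliers bear $8 per dose.

Rewrite in direct form: qd = 538 − 4p and qs = 2.5p + 239.
Without the tax, 538 − 4p = 2.5p + 239 gives 6.5p = 299, so p* = $46 and q* = 354.
With the tax collected from buyers, demand (in seller-price terms) shifts: qd = 538 − 4(p + 13).
New equilibrium: buyers pay $51, suppliers receive $38, q = 334. (Wedge: pb − ps = 13.)
Burden on buyers: $5; on suppliers: $8. (They sum to $13.)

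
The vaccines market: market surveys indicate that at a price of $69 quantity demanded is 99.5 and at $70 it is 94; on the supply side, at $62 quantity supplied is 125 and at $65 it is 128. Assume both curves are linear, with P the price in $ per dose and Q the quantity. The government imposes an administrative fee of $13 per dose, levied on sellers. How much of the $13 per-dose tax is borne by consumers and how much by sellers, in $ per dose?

Consumers bear $2 per dose; sellers bear $11 per dose.

Demand slope: (94 − 99.5)/(70 − 69) = -5.5, so Qd = 479 − 5.5P.
Supply slope: (128 − 125)/(65 − 62) = 1, so Qs = P + 63.
Without the tax, 479 − 5.5P = P + 63 gives 6.5P = 416, so P* = $64 and Q* = 127.
With the tax collected from sellers, supply shifts: Qs = (P − 13) + 63.
Solving gives Q = 116 with consumers paying $66 and sellers receiving $53 (the $13 wedge).
Burden on consumers: $2; on sellers: $11. (They sum to $13.)
The less price-elastic side of the market bears the larger share of a per-unit tax.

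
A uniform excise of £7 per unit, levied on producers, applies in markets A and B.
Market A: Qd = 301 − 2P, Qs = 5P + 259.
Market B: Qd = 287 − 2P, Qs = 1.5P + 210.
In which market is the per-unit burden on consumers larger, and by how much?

Market A, by £2.

Market A: pre-tax P* = £6, Q* = 289; post-tax Q = 279; per-unit burden on consumers = £5.
Market B: pre-tax P* = £22, Q* = 243; post-tax Q = 237; per-unit burden on consumers = £3.
Difference: £5 vs £3 → market A is larger by £2.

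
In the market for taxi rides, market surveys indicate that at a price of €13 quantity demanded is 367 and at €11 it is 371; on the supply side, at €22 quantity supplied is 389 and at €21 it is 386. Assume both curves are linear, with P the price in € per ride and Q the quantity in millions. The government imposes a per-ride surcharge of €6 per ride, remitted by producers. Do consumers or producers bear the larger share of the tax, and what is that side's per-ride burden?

Demand slope: (371 − 367)/(11 − 13) = -2, so Qd = 393 − 2P.
Supply slope: (386 − 389)/(21 − 22) = 3, so Qs = 3P + 323.
Before the tax: set 393 − 2P = 3P + 323 → P* = €14, Q* = 365.
With the tax collected from producers, supply shifts: Qs = 3(P − 6) + 323.
New equilibrium: consumers pay €17.6, producers receive €11.6, Q = 357.8. (Wedge: Pb − Ps = 6.)
Per-ride burden: consumers €3.6, producers €2.4.
Consumers take the larger share because demand is less price-elastic here (demand slope 2 vs supply slope 3).
The less price-elastic side of the market bears the larger share of a per-unit tax.

Consumers bear the larger share: €3.6 per ride.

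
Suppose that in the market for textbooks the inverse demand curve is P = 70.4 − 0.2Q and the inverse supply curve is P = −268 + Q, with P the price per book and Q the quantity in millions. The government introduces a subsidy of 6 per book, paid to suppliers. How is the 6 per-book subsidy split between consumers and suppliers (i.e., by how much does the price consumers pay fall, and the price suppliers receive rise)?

Rewrite in direct form: Qd = 352 − 5P and Qs = P + 268.
Without the subsidy, 352 − 5P = P + 268 gives 6P = 84, so P* = 14 and Q* = 282.
With a per-unit subsidy paid to suppliers, each receives P + 6 per unit sold, so supply becomes Qs = (P + 6) + 268.
Solving gives Q = 287 with consumers paying 13 and suppliers receiving 19 (the 6 wedge).
Gain to consumers: 1; to suppliers: 5. (They sum to 6.)

Consumers gain 1 per book; suppliers gain 5 per book.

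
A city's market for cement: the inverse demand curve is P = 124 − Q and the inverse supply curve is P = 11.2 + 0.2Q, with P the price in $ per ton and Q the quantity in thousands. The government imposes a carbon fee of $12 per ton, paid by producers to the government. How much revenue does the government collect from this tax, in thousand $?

Inverting to Q(P) form: Qd = 124 − P; Qs = 5P − 56.
Without the tax, 124 − P = 5P − 56 gives 6P = 180, so P* = $30 and Q* = 94.
With the tax collected from producers, supply shifts: Qs = 5(P − 12) − 56.
Solving gives Q = 84 with buyers paying $40 and producers receiving $28 (the $12 wedge).
Revenue = t · Q = 12 · 84 = $1008.

Tax revenue = $1008 thousand.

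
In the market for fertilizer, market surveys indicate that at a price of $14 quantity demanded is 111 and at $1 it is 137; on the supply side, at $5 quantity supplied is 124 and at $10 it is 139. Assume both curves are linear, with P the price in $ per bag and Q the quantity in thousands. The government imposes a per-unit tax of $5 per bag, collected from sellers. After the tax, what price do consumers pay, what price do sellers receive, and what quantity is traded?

Consumers pay $9; sellers receive $4; quantity = 121.

Demand slope: (137 − 111)/(1 − 14) = -2, so Qd = 139 − 2P.
Supply slope: (139 − 124)/(10 − 5) = 3, so Qs = 3P + 109.
Before the tax: set 139 − 2P = 3P + 109 → P* = $6, Q* = 127.
With the tax collected from sellers, supply shifts: Qs = 3(P − 5) + 109.
New equilibrium: consumers pay $9, sellers receive $4, Q = 121. (Wedge: Pb − Ps = 5.)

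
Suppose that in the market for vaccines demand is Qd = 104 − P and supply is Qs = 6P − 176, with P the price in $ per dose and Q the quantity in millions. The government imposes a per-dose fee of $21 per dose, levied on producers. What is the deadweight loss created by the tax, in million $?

Deadweight loss = $189 million.

Without the tax, 104 − P = 6P − 176 gives 7P = 280, so P* = $40 and Q* = 64.
With the tax collected from producers, supply shifts: Qs = 6(P − 21) − 176.
Solving gives Q = 46 with consumers paying $58 and producers receiving $37 (the $21 wedge).
Quantity falls by |ΔQ| = |64 − 46| = 18.
DWL = ½ · t · |ΔQ| = ½ · 21 · 18 = $189.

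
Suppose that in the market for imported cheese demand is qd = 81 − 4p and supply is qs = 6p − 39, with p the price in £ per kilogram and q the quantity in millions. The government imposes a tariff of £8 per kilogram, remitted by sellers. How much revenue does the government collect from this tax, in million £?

Before the tax: set 81 − 4p = 6p − 39 → p* = £12, q* = 33.
With the tax collected from sellers, supply shifts: qs = 6(p − 8) − 39.
New equilibrium: consumers pay £16.8, sellers receive £8.8, q = 13.8. (Wedge: pb − ps = 8.)
Revenue = t · Q = 8 · 13.8 = £110.4.

Tax revenue = £110.4 million.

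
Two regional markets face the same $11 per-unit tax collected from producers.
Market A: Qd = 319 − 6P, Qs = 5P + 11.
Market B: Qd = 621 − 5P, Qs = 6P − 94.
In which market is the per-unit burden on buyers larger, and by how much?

Market A: pre-tax P* = $28, Q* = 151; post-tax Q = 121; per-unit burden on buyers = $5.
Market B: pre-tax P* = $65, Q* = 296; post-tax Q = 266; per-unit burden on buyers = $6.
Difference: $5 vs $6 → market B is larger by $1.

Market B, by $1.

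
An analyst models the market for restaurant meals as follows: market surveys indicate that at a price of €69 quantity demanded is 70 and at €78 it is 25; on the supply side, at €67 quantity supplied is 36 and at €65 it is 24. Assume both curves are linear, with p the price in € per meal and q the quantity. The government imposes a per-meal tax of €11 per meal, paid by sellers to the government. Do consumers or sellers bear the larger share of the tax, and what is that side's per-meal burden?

Demand slope: (25 − 70)/(78 − 69) = -5, so qd = 415 − 5p.
Supply slope: (24 − 36)/(65 − 67) = 6, so qs = 6p − 366.
Without the tax, 415 − 5p = 6p − 366 gives 11p = 781, so p* = €71 and q* = 60.
With the tax collected from sellers, supply shifts: qs = 6(p − 11) − 366.
New equilibrium: consumers pay €77, sellers receive €66, q = 30. (Wedge: pb − ps = 11.)
Per-meal burden: consumers €6, sellers €5.
Consumers take the larger share because demand is less price-elastic here (demand slope 5 vs supply slope 6).
The less price-elastic side of the market bears the larger share of a per-unit tax.

Consumers bear the larger share: €6 per meal.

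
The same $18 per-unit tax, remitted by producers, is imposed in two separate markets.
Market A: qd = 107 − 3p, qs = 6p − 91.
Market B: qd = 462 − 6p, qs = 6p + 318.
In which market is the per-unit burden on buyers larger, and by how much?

Market A, by $3.

Market A: pre-tax p* = $22, q* = 41; post-tax q = 5; per-unit burden on buyers = $12.
Market B: pre-tax p* = $12, q* = 390; post-tax q = 336; per-unit burden on buyers = $9.
Difference: $12 vs $9 → market A is larger by $3.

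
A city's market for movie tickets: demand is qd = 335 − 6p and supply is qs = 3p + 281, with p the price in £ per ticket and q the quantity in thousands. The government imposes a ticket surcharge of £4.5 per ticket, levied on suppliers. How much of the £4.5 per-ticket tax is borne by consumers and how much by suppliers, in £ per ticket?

Consumers bear £1.5 per ticket; suppliers bear £3 per ticket.

Before the tax: set 335 − 6p = 3p + 281 → p* = £6, q* = 299.
With the tax collected from suppliers, supply shifts: qs = 3(p − 4.5) + 281.
New equilibrium: consumers pay £7.5, suppliers receive £3, q = 290. (Wedge: pb − ps = 4.5.)
Burden on consumers: £1.5; on suppliers: £3. (They sum to £4.5.)
The less price-elastic side of the market bears the larger share of a per-unit tax.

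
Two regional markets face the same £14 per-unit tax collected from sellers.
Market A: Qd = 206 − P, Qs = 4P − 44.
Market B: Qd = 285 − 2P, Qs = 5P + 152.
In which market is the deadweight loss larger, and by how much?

Market B, by £61.6.

Market A: pre-tax P* = £50, Q* = 156; post-tax Q = 144.8; deadweight loss = £78.4.
Market B: pre-tax P* = £19, Q* = 247; post-tax Q = 227; deadweight loss = £140.
Difference: £78.4 vs £140 → market B is larger by £61.6.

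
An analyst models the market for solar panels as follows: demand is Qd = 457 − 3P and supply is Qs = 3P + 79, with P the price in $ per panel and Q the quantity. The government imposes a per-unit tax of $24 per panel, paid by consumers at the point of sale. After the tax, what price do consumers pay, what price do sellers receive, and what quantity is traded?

Without the tax, 457 − 3P = 3P + 79 gives 6P = 378, so P* = $63 and Q* = 268.
With the tax collected from consumers, demand (in seller-price terms) shifts: Qd = 457 − 3(P + 24).
Solving gives Q = 232 with consumers paying $75 and sellers receiving $51 (the $24 wedge).
The less price-elastic side of the market bears the larger share of a per-unit tax.

Consumers pay $75; sellers receive $51; quantity = 232.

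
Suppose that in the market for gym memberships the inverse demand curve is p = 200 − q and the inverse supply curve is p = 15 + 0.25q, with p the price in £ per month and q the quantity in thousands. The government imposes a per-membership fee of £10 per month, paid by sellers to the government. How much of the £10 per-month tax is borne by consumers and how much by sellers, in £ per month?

Consumers bear £8 per month; sellers bear £2 per month.

Inverting to q(p) form: qd = 200 − p; qs = 4p − 60.
Before the tax: set 200 − p = 4p − 60 → p* = £52, q* = 148.
With the tax collected from sellers, supply shifts: qs = 4(p − 10) − 60.
Solving gives q = 140 with consumers paying £60 and sellers receiving £50 (the £10 wedge).
Burden on consumers: £8; on sellers: £2. (They sum to £10.)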